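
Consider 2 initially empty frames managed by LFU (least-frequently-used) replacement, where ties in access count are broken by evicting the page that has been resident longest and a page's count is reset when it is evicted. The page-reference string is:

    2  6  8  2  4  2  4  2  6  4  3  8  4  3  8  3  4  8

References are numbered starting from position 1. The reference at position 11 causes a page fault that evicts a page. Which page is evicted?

4

pos 1: 2 -> fault, frames (2)
pos 2: 6 -> fault, frames (2 6)
pos 3: 8 -> fault, evict 2, frames (6 8)
pos 4: 2 -> fault, evict 6, frames (8 2)
pos 5: 4 -> fault, evict 8, frames (2 4)
pos 6: 2 -> hit
pos 7: 4 -> hit
pos 8: 2 -> hit
pos 9: 6 -> fault, evict 4, frames (2 6)
pos 10: 4 -> fault, evict 6, frames (2 4)
pos 11: 3 -> fault, evict 4, frames (2 3)
At position 11, page 4 is evicted.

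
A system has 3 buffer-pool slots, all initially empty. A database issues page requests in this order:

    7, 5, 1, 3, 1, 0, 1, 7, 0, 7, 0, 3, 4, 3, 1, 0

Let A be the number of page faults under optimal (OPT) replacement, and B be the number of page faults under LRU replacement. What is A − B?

Under OPT: F F F F . F . . . . . F F . . F → 8 faults.
Under LRU: F F F F . F . F . . . F F . F F → 10 faults.
A − B = 8 − 10 = -2.

-2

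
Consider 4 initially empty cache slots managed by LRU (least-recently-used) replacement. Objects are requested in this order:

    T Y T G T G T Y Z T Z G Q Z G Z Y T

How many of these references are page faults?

T → fault, frames {T}
Y → fault, frames {T,Y}
T → hit
G → fault, frames {Y,T,G}
T → hit
G → hit
T → hit
Y → hit
Z → fault, frames {G,T,Y,Z}
T → hit
Z → hit
G → hit
Q → fault, evict Y, frames {T,Z,G,Q}
Z → hit
G → hit
Z → hit
Y → fault, evict T, frames {Q,G,Z,Y}
T → fault, evict Q, frames {G,Z,Y,T}
Page faults: 7.

7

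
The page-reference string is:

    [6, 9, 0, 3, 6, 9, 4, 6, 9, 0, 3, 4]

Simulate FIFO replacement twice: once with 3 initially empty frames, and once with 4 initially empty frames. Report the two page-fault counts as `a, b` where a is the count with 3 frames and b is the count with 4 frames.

3 frames: F F F F F F F . . F F . → 9 faults.
4 frames: F F F F . . F F F F F F → 10 faults.
10 > 9: adding a frame increased faults — Belady's anomaly.

9, 10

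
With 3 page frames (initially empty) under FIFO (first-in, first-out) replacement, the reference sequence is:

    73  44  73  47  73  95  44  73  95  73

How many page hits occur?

73 → miss, frames (73)
44 → miss, frames (73 44)
73 → hit
47 → miss, frames (73 44 47)
73 → hit
95 → miss, evict 73, frames (44 47 95)
44 → hit
73 → miss, evict 44, frames (47 95 73)
95 → hit
73 → hit
Hits: 5.

5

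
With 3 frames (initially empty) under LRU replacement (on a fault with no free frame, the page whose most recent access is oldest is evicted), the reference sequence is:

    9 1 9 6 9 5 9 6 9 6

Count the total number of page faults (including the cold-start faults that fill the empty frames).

4

9: fault, frames {9}
1: fault, frames {9,1}
9: hit
6: fault, frames {1,9,6}
9: hit
5: fault, evict 1, frames {6,9,5}
9: hit
6: hit
9: hit
6: hit
Page faults: 4.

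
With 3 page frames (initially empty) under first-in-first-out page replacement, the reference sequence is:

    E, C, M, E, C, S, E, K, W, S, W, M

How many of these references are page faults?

9

E -> miss, frames [E]
C -> miss, frames [E, C]
M -> miss, frames [E, C, M]
E -> hit
C -> hit
S -> miss, evict E, frames [C, M, S]
E -> miss, evict C, frames [M, S, E]
K -> miss, evict M, frames [S, E, K]
W -> miss, evict S, frames [E, K, W]
S -> miss, evict E, frames [K, W, S]
W -> hit
M -> miss, evict K, frames [W, S, M]
Page faults: 9.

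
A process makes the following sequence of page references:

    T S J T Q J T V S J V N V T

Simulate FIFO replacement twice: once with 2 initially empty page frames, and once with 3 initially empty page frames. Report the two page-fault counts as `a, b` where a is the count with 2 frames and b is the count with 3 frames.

2 frames: F F F F F F F F F F F F . F → 13 faults.
3 frames: F F F . F . F F F F . F F F → 11 faults.
11 < 13: adding a frame reduced faults, as is typical.

13, 11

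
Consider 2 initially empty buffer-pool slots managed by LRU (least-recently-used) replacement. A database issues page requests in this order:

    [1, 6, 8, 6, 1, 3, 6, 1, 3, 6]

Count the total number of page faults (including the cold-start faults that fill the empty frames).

1 -> fault, frames [1]
6 -> fault, frames [1, 6]
8 -> fault, evict 1, frames [6, 8]
6 -> hit
1 -> fault, evict 8, frames [6, 1]
3 -> fault, evict 6, frames [1, 3]
6 -> fault, evict 1, frames [3, 6]
1 -> fault, evict 3, frames [6, 1]
3 -> fault, evict 6, frames [1, 3]
6 -> fault, evict 1, frames [3, 6]
Page faults: 9.

9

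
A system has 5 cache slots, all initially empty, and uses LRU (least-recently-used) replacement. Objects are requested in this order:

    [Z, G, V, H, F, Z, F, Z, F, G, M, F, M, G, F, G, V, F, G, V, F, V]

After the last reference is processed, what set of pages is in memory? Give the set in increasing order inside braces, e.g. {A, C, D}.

{F, G, M, V, Z}

Z -> miss, frames {Z}
G -> miss, frames {Z,G}
V -> miss, frames {Z,G,V}
H -> miss, frames {Z,G,V,H}
F -> miss, frames {Z,G,V,H,F}
Z -> hit
F -> hit
Z -> hit
F -> hit
G -> hit
M -> miss, evict V, frames {H,Z,F,G,M}
F -> hit
M -> hit
G -> hit
F -> hit
G -> hit
V -> miss, evict H, frames {Z,M,F,G,V}
F -> hit
G -> hit
V -> hit
F -> hit
V -> hit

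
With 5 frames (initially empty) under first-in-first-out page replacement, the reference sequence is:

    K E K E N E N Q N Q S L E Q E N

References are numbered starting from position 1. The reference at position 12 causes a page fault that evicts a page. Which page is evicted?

K

pos 1: K: miss, frames {K}
pos 2: E: miss, frames {K,E}
pos 3: K: hit
pos 4: E: hit
pos 5: N: miss, frames {K,E,N}
pos 6: E: hit
pos 7: N: hit
pos 8: Q: miss, frames {K,E,N,Q}
pos 9: N: hit
pos 10: Q: hit
pos 11: S: miss, frames {K,E,N,Q,S}
pos 12: L: miss, evict K, frames {E,N,Q,S,L}
At position 12, page K is evicted.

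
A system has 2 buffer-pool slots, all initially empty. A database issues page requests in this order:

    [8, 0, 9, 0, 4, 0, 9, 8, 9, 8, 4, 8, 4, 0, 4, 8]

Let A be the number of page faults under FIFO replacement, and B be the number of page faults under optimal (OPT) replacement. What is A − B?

Under FIFO: F F F . F F F F . . F . . F . F → 10 faults.
Under OPT: F F F . F . F F . . F . . F . F → 9 faults.
A − B = 10 − 9 = 1.

1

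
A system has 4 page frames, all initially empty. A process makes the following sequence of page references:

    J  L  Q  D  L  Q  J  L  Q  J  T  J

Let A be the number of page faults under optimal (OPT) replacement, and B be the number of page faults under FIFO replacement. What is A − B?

Under OPT: F F F F . . . . . . F . → 5 faults.
Under FIFO: F F F F . . . . . . F F → 6 faults.
A − B = 5 − 6 = -1.

-1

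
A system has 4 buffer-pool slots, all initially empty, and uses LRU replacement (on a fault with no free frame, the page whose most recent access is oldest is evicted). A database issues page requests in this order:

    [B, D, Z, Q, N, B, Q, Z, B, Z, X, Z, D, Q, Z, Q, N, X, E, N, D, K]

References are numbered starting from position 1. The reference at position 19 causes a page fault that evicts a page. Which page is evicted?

Z

pos 1: B → fault, frames {B}
pos 2: D → fault, frames {B,D}
pos 3: Z → fault, frames {B,D,Z}
pos 4: Q → fault, frames {B,D,Z,Q}
pos 5: N → fault, evict B, frames {D,Z,Q,N}
pos 6: B → fault, evict D, frames {Z,Q,N,B}
pos 7: Q → hit
pos 8: Z → hit
pos 9: B → hit
pos 10: Z → hit
pos 11: X → fault, evict N, frames {Q,B,Z,X}
pos 12: Z → hit
pos 13: D → fault, evict Q, frames {B,X,Z,D}
pos 14: Q → fault, evict B, frames {X,Z,D,Q}
pos 15: Z → hit
pos 16: Q → hit
pos 17: N → fault, evict X, frames {D,Z,Q,N}
pos 18: X → fault, evict D, frames {Z,Q,N,X}
pos 19: E → fault, evict Z, frames {Q,N,X,E}
At position 19, page Z is evicted.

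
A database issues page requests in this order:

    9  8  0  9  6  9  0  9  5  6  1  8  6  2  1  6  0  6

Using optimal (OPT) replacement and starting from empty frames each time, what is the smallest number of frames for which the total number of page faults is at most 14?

f=1: 18 faults
f=2: 12 faults
f=3: 9 faults
f=4: 7 faults
f=5: 7 faults
f=6: 7 faults
f=7: 7 faults
Smallest f with faults ≤ 14 is 2.

2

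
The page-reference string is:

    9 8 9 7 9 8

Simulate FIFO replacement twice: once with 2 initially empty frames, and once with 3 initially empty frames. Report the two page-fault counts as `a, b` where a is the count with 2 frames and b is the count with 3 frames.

2 frames: F F . F F F → 5 faults.
3 frames: F F . F . . → 3 faults.
3 < 5: adding a frame reduced faults, as is typical.

5, 3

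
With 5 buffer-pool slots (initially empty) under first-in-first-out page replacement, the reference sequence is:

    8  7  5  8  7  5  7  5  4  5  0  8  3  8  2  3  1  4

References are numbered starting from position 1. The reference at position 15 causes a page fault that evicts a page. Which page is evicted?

5

pos 1: 8: fault, frames (8)
pos 2: 7: fault, frames (8 7)
pos 3: 5: fault, frames (8 7 5)
pos 4: 8: hit
pos 5: 7: hit
pos 6: 5: hit
pos 7: 7: hit
pos 8: 5: hit
pos 9: 4: fault, frames (8 7 5 4)
pos 10: 5: hit
pos 11: 0: fault, frames (8 7 5 4 0)
pos 12: 8: hit
pos 13: 3: fault, evict 8, frames (7 5 4 0 3)
pos 14: 8: fault, evict 7, frames (5 4 0 3 8)
pos 15: 2: fault, evict 5, frames (4 0 3 8 2)
At position 15, page 5 is evicted.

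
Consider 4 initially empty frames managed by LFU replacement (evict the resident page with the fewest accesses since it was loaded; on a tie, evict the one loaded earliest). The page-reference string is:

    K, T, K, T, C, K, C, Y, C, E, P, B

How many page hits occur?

K -> miss, frames {K}
T -> miss, frames {K,T}
K -> hit
T -> hit
C -> miss, frames {K,T,C}
K -> hit
C -> hit
Y -> miss, frames {K,T,C,Y}
C -> hit
E -> miss, evict Y, frames {K,T,C,E}
P -> miss, evict E, frames {K,T,C,P}
B -> miss, evict P, frames {K,T,C,B}
Hits: 5.

5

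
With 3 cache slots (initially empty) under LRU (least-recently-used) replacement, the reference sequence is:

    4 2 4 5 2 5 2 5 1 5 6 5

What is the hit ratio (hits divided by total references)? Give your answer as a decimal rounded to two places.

4 -> miss, frames [4]
2 -> miss, frames [4, 2]
4 -> hit
5 -> miss, frames [2, 4, 5]
2 -> hit
5 -> hit
2 -> hit
5 -> hit
1 -> miss, evict 4, frames [2, 5, 1]
5 -> hit
6 -> miss, evict 2, frames [1, 5, 6]
5 -> hit
Hits: 7 of 12 references → 7/12 = 0.5833.

0.58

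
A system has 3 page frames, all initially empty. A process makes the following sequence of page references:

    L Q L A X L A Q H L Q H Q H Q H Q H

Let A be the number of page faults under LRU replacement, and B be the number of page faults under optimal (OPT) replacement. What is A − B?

Under LRU: F F . F F . . F F F . . . . . . . . → 7 faults.
Under OPT: F F . F F . . F F . . . . . . . . . → 6 faults.
A − B = 7 − 6 = 1.

1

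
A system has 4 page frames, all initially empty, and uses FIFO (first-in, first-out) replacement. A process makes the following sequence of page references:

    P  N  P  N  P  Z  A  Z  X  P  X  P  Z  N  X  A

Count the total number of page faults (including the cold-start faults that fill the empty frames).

7

P: miss, frames (P)
N: miss, frames (P N)
P: hit
N: hit
P: hit
Z: miss, frames (P N Z)
A: miss, frames (P N Z A)
Z: hit
X: miss, evict P, frames (N Z A X)
P: miss, evict N, frames (Z A X P)
X: hit
P: hit
Z: hit
N: miss, evict Z, frames (A X P N)
X: hit
A: hit
Page faults: 7.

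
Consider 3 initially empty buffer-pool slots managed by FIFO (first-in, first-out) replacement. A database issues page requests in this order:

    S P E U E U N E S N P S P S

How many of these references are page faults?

S: fault, frames [S]
P: fault, frames [S, P]
E: fault, frames [S, P, E]
U: fault, evict S, frames [P, E, U]
E: hit
U: hit
N: fault, evict P, frames [E, U, N]
E: hit
S: fault, evict E, frames [U, N, S]
N: hit
P: fault, evict U, frames [N, S, P]
S: hit
P: hit
S: hit
Page faults: 7.

7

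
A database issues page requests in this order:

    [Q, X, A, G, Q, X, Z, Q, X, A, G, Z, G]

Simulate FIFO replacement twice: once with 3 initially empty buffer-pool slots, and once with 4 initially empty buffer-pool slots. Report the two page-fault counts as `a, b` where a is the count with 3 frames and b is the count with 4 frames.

3 frames: F F F F F F F . . F F . . → 9 faults.
4 frames: F F F F . . F F F F F F . → 10 faults.
10 > 9: adding a frame increased faults — Belady's anomaly.

9, 10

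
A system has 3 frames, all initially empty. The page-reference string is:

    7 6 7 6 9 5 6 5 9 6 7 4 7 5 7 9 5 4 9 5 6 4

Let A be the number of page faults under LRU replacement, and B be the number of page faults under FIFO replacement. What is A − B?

Under LRU: F F . . F F . . . . F F . F . F . F . . F F → 11 faults.
Under FIFO: F F . . F F . . . . F F . . . F F . . . F F → 10 faults.
A − B = 11 − 10 = 1.

1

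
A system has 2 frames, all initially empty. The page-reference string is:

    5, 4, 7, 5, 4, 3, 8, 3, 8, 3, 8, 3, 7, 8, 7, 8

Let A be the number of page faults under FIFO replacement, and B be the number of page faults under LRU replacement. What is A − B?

Under FIFO: F F F F F F F . . . . . F . . . → 8 faults.
Under LRU: F F F F F F F . . . . . F F . . → 9 faults.
A − B = 8 − 9 = -1.

-1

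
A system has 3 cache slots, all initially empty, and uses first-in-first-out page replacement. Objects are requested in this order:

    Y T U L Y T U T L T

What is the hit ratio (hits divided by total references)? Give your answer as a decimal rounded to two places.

Y -> miss, frames (Y)
T -> miss, frames (Y T)
U -> miss, frames (Y T U)
L -> miss, evict Y, frames (T U L)
Y -> miss, evict T, frames (U L Y)
T -> miss, evict U, frames (L Y T)
U -> miss, evict L, frames (Y T U)
T -> hit
L -> miss, evict Y, frames (T U L)
T -> hit
Hits: 2 of 10 references → 2/10 = 0.2000.

0.20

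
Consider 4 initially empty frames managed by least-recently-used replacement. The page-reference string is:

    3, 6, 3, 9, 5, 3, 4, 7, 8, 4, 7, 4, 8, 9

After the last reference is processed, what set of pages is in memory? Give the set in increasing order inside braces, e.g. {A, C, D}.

{4, 7, 8, 9}

3: fault, frames [3]
6: fault, frames [3, 6]
3: hit
9: fault, frames [6, 3, 9]
5: fault, frames [6, 3, 9, 5]
3: hit
4: fault, evict 6, frames [9, 5, 3, 4]
7: fault, evict 9, frames [5, 3, 4, 7]
8: fault, evict 5, frames [3, 4, 7, 8]
4: hit
7: hit
4: hit
8: hit
9: fault, evict 3, frames [7, 4, 8, 9]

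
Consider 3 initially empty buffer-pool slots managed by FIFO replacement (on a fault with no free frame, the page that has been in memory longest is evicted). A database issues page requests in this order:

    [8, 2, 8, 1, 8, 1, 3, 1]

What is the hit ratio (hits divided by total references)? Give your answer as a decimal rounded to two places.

8: miss, frames {8}
2: miss, frames {8,2}
8: hit
1: miss, frames {8,2,1}
8: hit
1: hit
3: miss, evict 8, frames {2,1,3}
1: hit
Hits: 4 of 8 references → 4/8 = 0.5000.

0.50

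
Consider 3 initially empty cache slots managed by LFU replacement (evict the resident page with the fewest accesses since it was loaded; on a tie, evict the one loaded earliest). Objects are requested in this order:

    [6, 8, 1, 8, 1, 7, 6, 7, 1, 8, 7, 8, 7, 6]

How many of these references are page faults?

7

6: fault, frames [6]
8: fault, frames [6, 8]
1: fault, frames [6, 8, 1]
8: hit
1: hit
7: fault, evict 6, frames [8, 1, 7]
6: fault, evict 7, frames [8, 1, 6]
7: fault, evict 6, frames [8, 1, 7]
1: hit
8: hit
7: hit
8: hit
7: hit
6: fault, evict 1, frames [8, 7, 6]
Page faults: 7.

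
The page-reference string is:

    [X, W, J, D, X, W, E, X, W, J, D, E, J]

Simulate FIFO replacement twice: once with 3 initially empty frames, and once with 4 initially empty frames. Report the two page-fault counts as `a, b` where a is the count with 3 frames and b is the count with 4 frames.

9, 10

3 frames: F F F F F F F . . F F . . → 9 faults.
4 frames: F F F F . . F F F F F F . → 10 faults.
10 > 9: adding a frame increased faults — Belady's anomaly.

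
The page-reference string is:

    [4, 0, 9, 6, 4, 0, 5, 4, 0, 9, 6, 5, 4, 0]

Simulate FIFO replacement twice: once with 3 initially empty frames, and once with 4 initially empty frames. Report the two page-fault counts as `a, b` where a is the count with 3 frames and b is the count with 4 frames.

11, 12

3 frames: F F F F F F F . . F F . F F → 11 faults.
4 frames: F F F F . . F F F F F F F F → 12 faults.
12 > 11: adding a frame increased faults — Belady's anomaly.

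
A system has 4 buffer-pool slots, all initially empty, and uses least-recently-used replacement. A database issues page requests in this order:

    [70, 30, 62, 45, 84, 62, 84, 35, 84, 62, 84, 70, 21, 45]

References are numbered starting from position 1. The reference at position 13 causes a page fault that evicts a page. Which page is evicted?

35

pos 1: 70 → fault, frames [70]
pos 2: 30 → fault, frames [70, 30]
pos 3: 62 → fault, frames [70, 30, 62]
pos 4: 45 → fault, frames [70, 30, 62, 45]
pos 5: 84 → fault, evict 70, frames [30, 62, 45, 84]
pos 6: 62 → hit
pos 7: 84 → hit
pos 8: 35 → fault, evict 30, frames [45, 62, 84, 35]
pos 9: 84 → hit
pos 10: 62 → hit
pos 11: 84 → hit
pos 12: 70 → fault, evict 45, frames [35, 62, 84, 70]
pos 13: 21 → fault, evict 35, frames [62, 84, 70, 21]
At position 13, page 35 is evicted.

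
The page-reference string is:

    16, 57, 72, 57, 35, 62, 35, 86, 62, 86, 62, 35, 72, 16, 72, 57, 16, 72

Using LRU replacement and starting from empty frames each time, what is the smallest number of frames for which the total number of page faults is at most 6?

f=1: 18 faults
f=2: 13 faults
f=3: 9 faults
f=4: 9 faults
f=5: 8 faults
f=6: 6 faults
Smallest f with faults ≤ 6 is 6.

6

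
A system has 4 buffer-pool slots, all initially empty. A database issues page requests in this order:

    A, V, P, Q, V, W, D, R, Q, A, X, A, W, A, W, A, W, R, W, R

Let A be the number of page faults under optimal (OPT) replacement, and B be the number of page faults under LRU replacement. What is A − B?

-4

Under OPT: F F F F . F F F . . F . . . . . . . . . → 8 faults.
Under LRU: F F F F . F F F F F F . F . . . . F . . → 12 faults.
A − B = 8 − 12 = -4.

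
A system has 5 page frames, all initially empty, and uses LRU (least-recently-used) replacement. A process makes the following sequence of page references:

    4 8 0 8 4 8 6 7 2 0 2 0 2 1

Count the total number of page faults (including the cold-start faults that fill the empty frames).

4 -> fault, frames {4}
8 -> fault, frames {4,8}
0 -> fault, frames {4,8,0}
8 -> hit
4 -> hit
8 -> hit
6 -> fault, frames {0,4,8,6}
7 -> fault, frames {0,4,8,6,7}
2 -> fault, evict 0, frames {4,8,6,7,2}
0 -> fault, evict 4, frames {8,6,7,2,0}
2 -> hit
0 -> hit
2 -> hit
1 -> fault, evict 8, frames {6,7,0,2,1}
Page faults: 8.

8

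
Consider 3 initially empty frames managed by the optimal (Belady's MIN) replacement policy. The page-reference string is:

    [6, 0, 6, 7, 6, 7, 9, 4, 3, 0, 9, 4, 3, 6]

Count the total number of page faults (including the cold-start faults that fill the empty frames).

6: miss, frames (6)
0: miss, frames (6 0)
6: hit
7: miss, frames (6 0 7)
6: hit
7: hit
9: miss, evict 7, frames (6 0 9)
4: miss, evict 6, frames (0 9 4)
3: miss, evict 4, frames (0 9 3)
0: hit
9: hit
4: miss, evict 9, frames (0 3 4)
3: hit
6: miss, evict 4, frames (0 3 6)
Page faults: 8.

8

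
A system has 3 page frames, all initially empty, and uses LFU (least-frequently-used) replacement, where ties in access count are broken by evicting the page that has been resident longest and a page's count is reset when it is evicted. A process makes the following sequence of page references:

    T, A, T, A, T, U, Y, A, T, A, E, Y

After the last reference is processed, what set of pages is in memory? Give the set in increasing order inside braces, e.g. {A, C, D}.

T: fault, frames (T)
A: fault, frames (T A)
T: hit
A: hit
T: hit
U: fault, frames (T A U)
Y: fault, evict U, frames (T A Y)
A: hit
T: hit
A: hit
E: fault, evict Y, frames (T A E)
Y: fault, evict E, frames (T A Y)

{A, T, Y}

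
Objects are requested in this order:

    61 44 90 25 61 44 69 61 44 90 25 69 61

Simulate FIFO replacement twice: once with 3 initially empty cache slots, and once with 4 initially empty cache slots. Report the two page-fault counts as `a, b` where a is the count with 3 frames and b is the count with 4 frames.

3 frames: F F F F F F F . . F F . F → 10 faults.
4 frames: F F F F . . F F F F F F F → 11 faults.
11 > 10: adding a frame increased faults — Belady's anomaly.

10, 11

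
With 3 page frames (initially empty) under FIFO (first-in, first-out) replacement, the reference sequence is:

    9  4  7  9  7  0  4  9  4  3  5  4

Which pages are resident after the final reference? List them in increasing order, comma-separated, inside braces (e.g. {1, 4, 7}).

{3, 4, 5}

9 → miss, frames (9)
4 → miss, frames (9 4)
7 → miss, frames (9 4 7)
9 → hit
7 → hit
0 → miss, evict 9, frames (4 7 0)
4 → hit
9 → miss, evict 4, frames (7 0 9)
4 → miss, evict 7, frames (0 9 4)
3 → miss, evict 0, frames (9 4 3)
5 → miss, evict 9, frames (4 3 5)
4 → hit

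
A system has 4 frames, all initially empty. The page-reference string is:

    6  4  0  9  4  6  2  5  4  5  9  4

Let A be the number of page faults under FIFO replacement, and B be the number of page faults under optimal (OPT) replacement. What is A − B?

1

Under FIFO: F F F F . . F F F . . . → 7 faults.
Under OPT: F F F F . . F F . . . . → 6 faults.
A − B = 7 − 6 = 1.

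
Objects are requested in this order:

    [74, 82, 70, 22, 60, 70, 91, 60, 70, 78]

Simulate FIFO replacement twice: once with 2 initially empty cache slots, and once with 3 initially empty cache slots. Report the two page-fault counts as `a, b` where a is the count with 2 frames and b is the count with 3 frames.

10, 8

2 frames: F F F F F F F F F F → 10 faults.
3 frames: F F F F F . F . F F → 8 faults.
8 < 10: adding a frame reduced faults, as is typical.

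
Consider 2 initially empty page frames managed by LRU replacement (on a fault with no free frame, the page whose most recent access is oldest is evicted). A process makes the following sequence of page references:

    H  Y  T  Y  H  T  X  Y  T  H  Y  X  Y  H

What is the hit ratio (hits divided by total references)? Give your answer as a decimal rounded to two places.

0.14

H: miss, frames [H]
Y: miss, frames [H, Y]
T: miss, evict H, frames [Y, T]
Y: hit
H: miss, evict T, frames [Y, H]
T: miss, evict Y, frames [H, T]
X: miss, evict H, frames [T, X]
Y: miss, evict T, frames [X, Y]
T: miss, evict X, frames [Y, T]
H: miss, evict Y, frames [T, H]
Y: miss, evict T, frames [H, Y]
X: miss, evict H, frames [Y, X]
Y: hit
H: miss, evict X, frames [Y, H]
Hits: 2 of 14 references → 2/14 = 0.1429.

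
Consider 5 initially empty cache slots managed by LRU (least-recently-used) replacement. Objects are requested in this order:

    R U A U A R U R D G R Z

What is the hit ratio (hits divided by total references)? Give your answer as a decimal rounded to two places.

0.50

R: miss, frames (R)
U: miss, frames (R U)
A: miss, frames (R U A)
U: hit
A: hit
R: hit
U: hit
R: hit
D: miss, frames (A U R D)
G: miss, frames (A U R D G)
R: hit
Z: miss, evict A, frames (U D G R Z)
Hits: 6 of 12 references → 6/12 = 0.5000.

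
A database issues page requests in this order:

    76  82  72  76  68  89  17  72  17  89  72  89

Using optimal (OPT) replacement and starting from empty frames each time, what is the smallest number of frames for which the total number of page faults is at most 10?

f=1: 12 faults
f=2: 7 faults
f=3: 6 faults
f=4: 6 faults
f=5: 6 faults
f=6: 6 faults
Smallest f with faults ≤ 10 is 2.

2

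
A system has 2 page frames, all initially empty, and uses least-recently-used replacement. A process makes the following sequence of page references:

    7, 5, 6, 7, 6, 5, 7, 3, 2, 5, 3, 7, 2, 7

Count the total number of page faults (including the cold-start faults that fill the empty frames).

12

7 → miss, frames [7]
5 → miss, frames [7, 5]
6 → miss, evict 7, frames [5, 6]
7 → miss, evict 5, frames [6, 7]
6 → hit
5 → miss, evict 7, frames [6, 5]
7 → miss, evict 6, frames [5, 7]
3 → miss, evict 5, frames [7, 3]
2 → miss, evict 7, frames [3, 2]
5 → miss, evict 3, frames [2, 5]
3 → miss, evict 2, frames [5, 3]
7 → miss, evict 5, frames [3, 7]
2 → miss, evict 3, frames [7, 2]
7 → hit
Page faults: 12.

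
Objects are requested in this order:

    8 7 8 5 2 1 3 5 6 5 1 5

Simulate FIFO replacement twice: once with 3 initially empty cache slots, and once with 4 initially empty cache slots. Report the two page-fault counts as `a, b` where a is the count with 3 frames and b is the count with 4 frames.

3 frames: F F . F F F F F F . F . → 9 faults.
4 frames: F F . F F F F . F F . . → 8 faults.
8 < 9: adding a frame reduced faults, as is typical.

9, 8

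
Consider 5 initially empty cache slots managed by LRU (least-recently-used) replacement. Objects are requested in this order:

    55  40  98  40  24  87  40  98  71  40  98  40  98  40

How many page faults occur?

6

55 → fault, frames {55}
40 → fault, frames {55,40}
98 → fault, frames {55,40,98}
40 → hit
24 → fault, frames {55,98,40,24}
87 → fault, frames {55,98,40,24,87}
40 → hit
98 → hit
71 → fault, evict 55, frames {24,87,40,98,71}
40 → hit
98 → hit
40 → hit
98 → hit
40 → hit
Page faults: 6.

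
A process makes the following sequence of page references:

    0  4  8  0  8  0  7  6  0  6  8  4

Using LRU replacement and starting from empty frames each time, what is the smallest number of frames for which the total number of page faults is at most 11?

f=1: 12 faults
f=2: 9 faults
f=3: 7 faults
f=4: 6 faults
f=5: 5 faults
Smallest f with faults ≤ 11 is 2.

2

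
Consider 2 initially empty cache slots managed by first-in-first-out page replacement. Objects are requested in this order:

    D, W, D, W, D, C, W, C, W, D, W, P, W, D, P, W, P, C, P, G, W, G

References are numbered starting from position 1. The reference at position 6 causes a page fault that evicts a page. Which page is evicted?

D

pos 1: D: fault, frames (D)
pos 2: W: fault, frames (D W)
pos 3: D: hit
pos 4: W: hit
pos 5: D: hit
pos 6: C: fault, evict D, frames (W C)
At position 6, page D is evicted.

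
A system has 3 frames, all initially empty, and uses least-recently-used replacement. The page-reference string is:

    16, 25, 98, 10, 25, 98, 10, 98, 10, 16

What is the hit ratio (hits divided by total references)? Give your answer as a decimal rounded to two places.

16 → miss, frames {16}
25 → miss, frames {16,25}
98 → miss, frames {16,25,98}
10 → miss, evict 16, frames {25,98,10}
25 → hit
98 → hit
10 → hit
98 → hit
10 → hit
16 → miss, evict 25, frames {98,10,16}
Hits: 5 of 10 references → 5/10 = 0.5000.

0.50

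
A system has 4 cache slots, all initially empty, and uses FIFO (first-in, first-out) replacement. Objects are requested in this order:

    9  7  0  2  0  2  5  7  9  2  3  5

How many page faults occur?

7

9: fault, frames [9]
7: fault, frames [9, 7]
0: fault, frames [9, 7, 0]
2: fault, frames [9, 7, 0, 2]
0: hit
2: hit
5: fault, evict 9, frames [7, 0, 2, 5]
7: hit
9: fault, evict 7, frames [0, 2, 5, 9]
2: hit
3: fault, evict 0, frames [2, 5, 9, 3]
5: hit
Page faults: 7.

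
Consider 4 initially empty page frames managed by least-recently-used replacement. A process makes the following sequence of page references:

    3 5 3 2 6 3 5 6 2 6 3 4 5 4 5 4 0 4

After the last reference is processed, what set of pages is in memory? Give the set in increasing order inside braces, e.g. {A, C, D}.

3: miss, frames [3]
5: miss, frames [3, 5]
3: hit
2: miss, frames [5, 3, 2]
6: miss, frames [5, 3, 2, 6]
3: hit
5: hit
6: hit
2: hit
6: hit
3: hit
4: miss, evict 5, frames [2, 6, 3, 4]
5: miss, evict 2, frames [6, 3, 4, 5]
4: hit
5: hit
4: hit
0: miss, evict 6, frames [3, 5, 4, 0]
4: hit

{0, 3, 4, 5}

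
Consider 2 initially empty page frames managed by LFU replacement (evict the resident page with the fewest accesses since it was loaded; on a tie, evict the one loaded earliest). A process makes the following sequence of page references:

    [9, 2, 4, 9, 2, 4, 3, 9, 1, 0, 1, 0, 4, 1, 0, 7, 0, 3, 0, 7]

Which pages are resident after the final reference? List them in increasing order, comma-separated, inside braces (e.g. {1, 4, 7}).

9: miss, frames [9]
2: miss, frames [9, 2]
4: miss, evict 9, frames [2, 4]
9: miss, evict 2, frames [4, 9]
2: miss, evict 4, frames [9, 2]
4: miss, evict 9, frames [2, 4]
3: miss, evict 2, frames [4, 3]
9: miss, evict 4, frames [3, 9]
1: miss, evict 3, frames [9, 1]
0: miss, evict 9, frames [1, 0]
1: hit
0: hit
4: miss, evict 1, frames [0, 4]
1: miss, evict 4, frames [0, 1]
0: hit
7: miss, evict 1, frames [0, 7]
0: hit
3: miss, evict 7, frames [0, 3]
0: hit
7: miss, evict 3, frames [0, 7]

{0, 7}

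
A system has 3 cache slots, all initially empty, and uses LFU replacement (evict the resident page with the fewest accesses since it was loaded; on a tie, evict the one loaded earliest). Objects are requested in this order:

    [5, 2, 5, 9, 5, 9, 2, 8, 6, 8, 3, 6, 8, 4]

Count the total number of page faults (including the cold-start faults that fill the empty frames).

10

5 → miss, frames {5}
2 → miss, frames {5,2}
5 → hit
9 → miss, frames {5,2,9}
5 → hit
9 → hit
2 → hit
8 → miss, evict 2, frames {5,9,8}
6 → miss, evict 8, frames {5,9,6}
8 → miss, evict 6, frames {5,9,8}
3 → miss, evict 8, frames {5,9,3}
6 → miss, evict 3, frames {5,9,6}
8 → miss, evict 6, frames {5,9,8}
4 → miss, evict 8, frames {5,9,4}
Page faults: 10.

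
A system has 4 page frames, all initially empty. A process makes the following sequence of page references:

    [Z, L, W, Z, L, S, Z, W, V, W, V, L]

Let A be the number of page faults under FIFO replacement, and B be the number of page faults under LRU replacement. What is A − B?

-1

Under FIFO: F F F . . F . . F . . . → 5 faults.
Under LRU: F F F . . F . . F . . F → 6 faults.
A − B = 5 − 6 = -1.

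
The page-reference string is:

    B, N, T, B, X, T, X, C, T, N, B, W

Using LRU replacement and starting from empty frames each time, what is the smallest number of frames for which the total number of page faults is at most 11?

2

f=1: 12 faults
f=2: 11 faults
f=3: 8 faults
f=4: 8 faults
f=5: 6 faults
f=6: 6 faults
Smallest f with faults ≤ 11 is 2.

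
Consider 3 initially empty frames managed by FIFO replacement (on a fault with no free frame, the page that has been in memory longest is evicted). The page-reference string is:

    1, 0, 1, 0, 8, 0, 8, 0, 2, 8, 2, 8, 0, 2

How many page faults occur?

4

1: miss, frames (1)
0: miss, frames (1 0)
1: hit
0: hit
8: miss, frames (1 0 8)
0: hit
8: hit
0: hit
2: miss, evict 1, frames (0 8 2)
8: hit
2: hit
8: hit
0: hit
2: hit
Page faults: 4.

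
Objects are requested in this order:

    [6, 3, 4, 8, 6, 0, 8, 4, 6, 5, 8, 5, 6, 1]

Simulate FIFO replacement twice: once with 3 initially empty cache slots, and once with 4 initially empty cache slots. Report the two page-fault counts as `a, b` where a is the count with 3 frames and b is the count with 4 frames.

11, 8

3 frames: F F F F F F . F . F F . F F → 11 faults.
4 frames: F F F F . F . . F F . . . F → 8 faults.
8 < 11: adding a frame reduced faults, as is typical.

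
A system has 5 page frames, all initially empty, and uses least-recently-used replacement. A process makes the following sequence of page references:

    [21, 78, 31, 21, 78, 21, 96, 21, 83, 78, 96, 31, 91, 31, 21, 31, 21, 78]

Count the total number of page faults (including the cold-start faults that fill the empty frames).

7

21 → miss, frames {21}
78 → miss, frames {21,78}
31 → miss, frames {21,78,31}
21 → hit
78 → hit
21 → hit
96 → miss, frames {31,78,21,96}
21 → hit
83 → miss, frames {31,78,96,21,83}
78 → hit
96 → hit
31 → hit
91 → miss, evict 21, frames {83,78,96,31,91}
31 → hit
21 → miss, evict 83, frames {78,96,91,31,21}
31 → hit
21 → hit
78 → hit
Page faults: 7.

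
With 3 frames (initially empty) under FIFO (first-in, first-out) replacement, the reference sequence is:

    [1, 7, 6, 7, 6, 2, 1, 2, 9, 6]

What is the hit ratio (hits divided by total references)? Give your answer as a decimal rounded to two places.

0.30

1: miss, frames [1]
7: miss, frames [1, 7]
6: miss, frames [1, 7, 6]
7: hit
6: hit
2: miss, evict 1, frames [7, 6, 2]
1: miss, evict 7, frames [6, 2, 1]
2: hit
9: miss, evict 6, frames [2, 1, 9]
6: miss, evict 2, frames [1, 9, 6]
Hits: 3 of 10 references → 3/10 = 0.3000.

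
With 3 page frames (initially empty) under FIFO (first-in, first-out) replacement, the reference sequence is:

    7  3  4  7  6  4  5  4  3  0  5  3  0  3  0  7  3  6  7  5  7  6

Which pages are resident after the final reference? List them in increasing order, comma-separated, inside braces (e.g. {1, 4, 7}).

{5, 6, 7}

7: miss, frames (7)
3: miss, frames (7 3)
4: miss, frames (7 3 4)
7: hit
6: miss, evict 7, frames (3 4 6)
4: hit
5: miss, evict 3, frames (4 6 5)
4: hit
3: miss, evict 4, frames (6 5 3)
0: miss, evict 6, frames (5 3 0)
5: hit
3: hit
0: hit
3: hit
0: hit
7: miss, evict 5, frames (3 0 7)
3: hit
6: miss, evict 3, frames (0 7 6)
7: hit
5: miss, evict 0, frames (7 6 5)
7: hit
6: hit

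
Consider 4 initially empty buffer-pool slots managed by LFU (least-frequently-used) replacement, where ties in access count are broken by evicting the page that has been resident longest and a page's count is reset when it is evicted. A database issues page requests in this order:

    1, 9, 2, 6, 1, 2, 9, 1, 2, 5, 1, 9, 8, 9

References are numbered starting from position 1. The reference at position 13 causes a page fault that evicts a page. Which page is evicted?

pos 1: 1: miss, frames {1}
pos 2: 9: miss, frames {1,9}
pos 3: 2: miss, frames {1,9,2}
pos 4: 6: miss, frames {1,9,2,6}
pos 5: 1: hit
pos 6: 2: hit
pos 7: 9: hit
pos 8: 1: hit
pos 9: 2: hit
pos 10: 5: miss, evict 6, frames {1,9,2,5}
pos 11: 1: hit
pos 12: 9: hit
pos 13: 8: miss, evict 5, frames {1,9,2,8}
At position 13, page 5 is evicted.

5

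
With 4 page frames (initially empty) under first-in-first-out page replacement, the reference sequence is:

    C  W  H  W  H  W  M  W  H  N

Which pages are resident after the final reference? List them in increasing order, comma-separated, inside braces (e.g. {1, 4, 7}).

C: fault, frames {C}
W: fault, frames {C,W}
H: fault, frames {C,W,H}
W: hit
H: hit
W: hit
M: fault, frames {C,W,H,M}
W: hit
H: hit
N: fault, evict C, frames {W,H,M,N}

{H, M, N, W}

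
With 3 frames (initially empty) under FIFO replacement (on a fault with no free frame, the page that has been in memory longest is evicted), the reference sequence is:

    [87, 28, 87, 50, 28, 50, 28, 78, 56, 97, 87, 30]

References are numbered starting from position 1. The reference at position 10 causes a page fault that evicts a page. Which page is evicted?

pos 1: 87: fault, frames (87)
pos 2: 28: fault, frames (87 28)
pos 3: 87: hit
pos 4: 50: fault, frames (87 28 50)
pos 5: 28: hit
pos 6: 50: hit
pos 7: 28: hit
pos 8: 78: fault, evict 87, frames (28 50 78)
pos 9: 56: fault, evict 28, frames (50 78 56)
pos 10: 97: fault, evict 50, frames (78 56 97)
At position 10, page 50 is evicted.

50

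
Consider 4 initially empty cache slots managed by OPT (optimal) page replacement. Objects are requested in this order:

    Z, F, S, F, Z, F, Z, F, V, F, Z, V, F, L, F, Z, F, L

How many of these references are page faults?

Z → fault, frames (Z)
F → fault, frames (Z F)
S → fault, frames (Z F S)
F → hit
Z → hit
F → hit
Z → hit
F → hit
V → fault, frames (Z F S V)
F → hit
Z → hit
V → hit
F → hit
L → fault, evict V, frames (Z F S L)
F → hit
Z → hit
F → hit
L → hit
Page faults: 5.

5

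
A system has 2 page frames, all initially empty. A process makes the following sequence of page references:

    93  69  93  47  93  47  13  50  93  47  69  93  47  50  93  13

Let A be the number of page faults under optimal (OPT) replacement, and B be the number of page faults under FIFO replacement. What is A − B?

-4

Under OPT: F F . F . . F F . F F . F F . F → 10 faults.
Under FIFO: F F . F F . F F F F F F F F F F → 14 faults.
A − B = 10 − 14 = -4.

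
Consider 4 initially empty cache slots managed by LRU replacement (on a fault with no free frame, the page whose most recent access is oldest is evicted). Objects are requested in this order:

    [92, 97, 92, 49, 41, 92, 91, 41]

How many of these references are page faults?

5

92 -> fault, frames [92]
97 -> fault, frames [92, 97]
92 -> hit
49 -> fault, frames [97, 92, 49]
41 -> fault, frames [97, 92, 49, 41]
92 -> hit
91 -> fault, evict 97, frames [49, 41, 92, 91]
41 -> hit
Page faults: 5.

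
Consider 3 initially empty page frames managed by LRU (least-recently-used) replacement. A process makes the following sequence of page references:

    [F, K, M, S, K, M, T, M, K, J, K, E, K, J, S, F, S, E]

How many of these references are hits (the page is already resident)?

8

F -> miss, frames [F]
K -> miss, frames [F, K]
M -> miss, frames [F, K, M]
S -> miss, evict F, frames [K, M, S]
K -> hit
M -> hit
T -> miss, evict S, frames [K, M, T]
M -> hit
K -> hit
J -> miss, evict T, frames [M, K, J]
K -> hit
E -> miss, evict M, frames [J, K, E]
K -> hit
J -> hit
S -> miss, evict E, frames [K, J, S]
F -> miss, evict K, frames [J, S, F]
S -> hit
E -> miss, evict J, frames [F, S, E]
Hits: 8.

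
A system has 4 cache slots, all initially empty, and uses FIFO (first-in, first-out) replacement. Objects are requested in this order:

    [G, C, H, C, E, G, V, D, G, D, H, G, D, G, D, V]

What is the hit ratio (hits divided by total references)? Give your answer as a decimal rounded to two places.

G: fault, frames {G}
C: fault, frames {G,C}
H: fault, frames {G,C,H}
C: hit
E: fault, frames {G,C,H,E}
G: hit
V: fault, evict G, frames {C,H,E,V}
D: fault, evict C, frames {H,E,V,D}
G: fault, evict H, frames {E,V,D,G}
D: hit
H: fault, evict E, frames {V,D,G,H}
G: hit
D: hit
G: hit
D: hit
V: hit
Hits: 8 of 16 references → 8/16 = 0.5000.

0.50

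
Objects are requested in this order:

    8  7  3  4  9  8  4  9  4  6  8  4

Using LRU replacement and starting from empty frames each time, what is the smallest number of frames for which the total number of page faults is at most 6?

f=1: 12 faults
f=2: 11 faults
f=3: 8 faults
f=4: 7 faults
f=5: 6 faults
f=6: 6 faults
Smallest f with faults ≤ 6 is 5.

5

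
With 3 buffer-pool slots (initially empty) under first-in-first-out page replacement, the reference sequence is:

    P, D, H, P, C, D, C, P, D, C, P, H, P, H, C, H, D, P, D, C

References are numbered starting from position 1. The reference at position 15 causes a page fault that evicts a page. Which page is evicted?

P

pos 1: P -> fault, frames (P)
pos 2: D -> fault, frames (P D)
pos 3: H -> fault, frames (P D H)
pos 4: P -> hit
pos 5: C -> fault, evict P, frames (D H C)
pos 6: D -> hit
pos 7: C -> hit
pos 8: P -> fault, evict D, frames (H C P)
pos 9: D -> fault, evict H, frames (C P D)
pos 10: C -> hit
pos 11: P -> hit
pos 12: H -> fault, evict C, frames (P D H)
pos 13: P -> hit
pos 14: H -> hit
pos 15: C -> fault, evict P, frames (D H C)
At position 15, page P is evicted.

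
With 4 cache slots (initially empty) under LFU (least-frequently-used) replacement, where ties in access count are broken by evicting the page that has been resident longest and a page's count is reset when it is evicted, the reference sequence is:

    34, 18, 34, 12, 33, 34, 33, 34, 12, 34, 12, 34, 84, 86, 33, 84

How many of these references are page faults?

34 → fault, frames (34)
18 → fault, frames (34 18)
34 → hit
12 → fault, frames (34 18 12)
33 → fault, frames (34 18 12 33)
34 → hit
33 → hit
34 → hit
12 → hit
34 → hit
12 → hit
34 → hit
84 → fault, evict 18, frames (34 12 33 84)
86 → fault, evict 84, frames (34 12 33 86)
33 → hit
84 → fault, evict 86, frames (34 12 33 84)
Page faults: 7.

7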